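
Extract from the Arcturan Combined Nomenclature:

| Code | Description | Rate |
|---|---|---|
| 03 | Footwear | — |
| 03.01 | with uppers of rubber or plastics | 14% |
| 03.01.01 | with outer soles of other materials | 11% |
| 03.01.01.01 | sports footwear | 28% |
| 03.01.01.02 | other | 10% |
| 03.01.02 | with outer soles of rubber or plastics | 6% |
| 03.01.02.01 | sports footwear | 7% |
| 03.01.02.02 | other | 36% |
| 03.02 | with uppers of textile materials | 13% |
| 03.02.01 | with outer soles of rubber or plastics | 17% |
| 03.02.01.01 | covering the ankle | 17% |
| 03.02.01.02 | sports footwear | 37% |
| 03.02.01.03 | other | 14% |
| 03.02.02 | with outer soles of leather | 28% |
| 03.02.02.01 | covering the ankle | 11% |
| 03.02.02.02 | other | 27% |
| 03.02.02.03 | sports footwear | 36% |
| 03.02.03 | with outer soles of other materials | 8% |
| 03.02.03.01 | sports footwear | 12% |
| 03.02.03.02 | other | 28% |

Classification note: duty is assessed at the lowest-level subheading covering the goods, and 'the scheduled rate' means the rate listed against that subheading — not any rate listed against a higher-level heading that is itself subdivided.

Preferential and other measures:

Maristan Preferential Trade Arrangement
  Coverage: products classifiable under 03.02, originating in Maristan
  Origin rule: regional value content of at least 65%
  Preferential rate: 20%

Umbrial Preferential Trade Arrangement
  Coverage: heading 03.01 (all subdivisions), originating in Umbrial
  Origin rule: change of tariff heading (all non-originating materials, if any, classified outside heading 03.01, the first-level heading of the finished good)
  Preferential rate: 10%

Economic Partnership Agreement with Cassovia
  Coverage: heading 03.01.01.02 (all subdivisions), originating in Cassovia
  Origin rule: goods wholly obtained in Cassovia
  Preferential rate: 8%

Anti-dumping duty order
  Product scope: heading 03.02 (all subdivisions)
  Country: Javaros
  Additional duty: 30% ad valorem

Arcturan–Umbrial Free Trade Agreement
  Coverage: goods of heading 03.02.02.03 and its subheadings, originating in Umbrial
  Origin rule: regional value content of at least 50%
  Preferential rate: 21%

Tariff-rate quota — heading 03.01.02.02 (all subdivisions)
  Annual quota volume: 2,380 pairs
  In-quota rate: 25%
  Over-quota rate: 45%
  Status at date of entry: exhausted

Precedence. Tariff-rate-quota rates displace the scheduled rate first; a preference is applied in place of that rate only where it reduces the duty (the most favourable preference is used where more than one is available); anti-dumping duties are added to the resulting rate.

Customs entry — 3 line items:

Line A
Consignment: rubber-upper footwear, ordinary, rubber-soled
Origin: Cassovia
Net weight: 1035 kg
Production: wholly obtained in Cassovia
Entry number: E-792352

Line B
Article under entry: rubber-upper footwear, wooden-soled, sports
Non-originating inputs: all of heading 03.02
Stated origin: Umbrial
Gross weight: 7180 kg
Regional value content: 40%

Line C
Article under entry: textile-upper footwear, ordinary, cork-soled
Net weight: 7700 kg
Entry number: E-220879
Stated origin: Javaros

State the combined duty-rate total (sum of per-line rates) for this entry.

Line A: rubber-upper → 03.01; rubber-soled → 03.01.02; ordinary → 03.01.02.02. Scheduled 36%. quota on 03.01.02.02 exhausted → over-quota 45%; Cassovia agreement on 03.01.01.02: 03.01.02.02 not covered. → 45%.
Line B: rubber-upper → 03.01; wooden-soled → 03.01.01; sports → 03.01.01.01. Scheduled 28%. Umbrial agreement on 03.01: CTH met → 10% available; Umbrial agreement on 03.02.02.03: 03.01.01.01 not covered; preferential 10%. → 10%.
Line C: textile-upper → 03.02; cork-soled → 03.02.03; ordinary → 03.02.03.02. Scheduled 28%. anti-dumping (Javaros, 03.02): +30%; total 28% + 30% = 58%. → 58%.
Sum: 45% + 10% + 58% = 113%.

113%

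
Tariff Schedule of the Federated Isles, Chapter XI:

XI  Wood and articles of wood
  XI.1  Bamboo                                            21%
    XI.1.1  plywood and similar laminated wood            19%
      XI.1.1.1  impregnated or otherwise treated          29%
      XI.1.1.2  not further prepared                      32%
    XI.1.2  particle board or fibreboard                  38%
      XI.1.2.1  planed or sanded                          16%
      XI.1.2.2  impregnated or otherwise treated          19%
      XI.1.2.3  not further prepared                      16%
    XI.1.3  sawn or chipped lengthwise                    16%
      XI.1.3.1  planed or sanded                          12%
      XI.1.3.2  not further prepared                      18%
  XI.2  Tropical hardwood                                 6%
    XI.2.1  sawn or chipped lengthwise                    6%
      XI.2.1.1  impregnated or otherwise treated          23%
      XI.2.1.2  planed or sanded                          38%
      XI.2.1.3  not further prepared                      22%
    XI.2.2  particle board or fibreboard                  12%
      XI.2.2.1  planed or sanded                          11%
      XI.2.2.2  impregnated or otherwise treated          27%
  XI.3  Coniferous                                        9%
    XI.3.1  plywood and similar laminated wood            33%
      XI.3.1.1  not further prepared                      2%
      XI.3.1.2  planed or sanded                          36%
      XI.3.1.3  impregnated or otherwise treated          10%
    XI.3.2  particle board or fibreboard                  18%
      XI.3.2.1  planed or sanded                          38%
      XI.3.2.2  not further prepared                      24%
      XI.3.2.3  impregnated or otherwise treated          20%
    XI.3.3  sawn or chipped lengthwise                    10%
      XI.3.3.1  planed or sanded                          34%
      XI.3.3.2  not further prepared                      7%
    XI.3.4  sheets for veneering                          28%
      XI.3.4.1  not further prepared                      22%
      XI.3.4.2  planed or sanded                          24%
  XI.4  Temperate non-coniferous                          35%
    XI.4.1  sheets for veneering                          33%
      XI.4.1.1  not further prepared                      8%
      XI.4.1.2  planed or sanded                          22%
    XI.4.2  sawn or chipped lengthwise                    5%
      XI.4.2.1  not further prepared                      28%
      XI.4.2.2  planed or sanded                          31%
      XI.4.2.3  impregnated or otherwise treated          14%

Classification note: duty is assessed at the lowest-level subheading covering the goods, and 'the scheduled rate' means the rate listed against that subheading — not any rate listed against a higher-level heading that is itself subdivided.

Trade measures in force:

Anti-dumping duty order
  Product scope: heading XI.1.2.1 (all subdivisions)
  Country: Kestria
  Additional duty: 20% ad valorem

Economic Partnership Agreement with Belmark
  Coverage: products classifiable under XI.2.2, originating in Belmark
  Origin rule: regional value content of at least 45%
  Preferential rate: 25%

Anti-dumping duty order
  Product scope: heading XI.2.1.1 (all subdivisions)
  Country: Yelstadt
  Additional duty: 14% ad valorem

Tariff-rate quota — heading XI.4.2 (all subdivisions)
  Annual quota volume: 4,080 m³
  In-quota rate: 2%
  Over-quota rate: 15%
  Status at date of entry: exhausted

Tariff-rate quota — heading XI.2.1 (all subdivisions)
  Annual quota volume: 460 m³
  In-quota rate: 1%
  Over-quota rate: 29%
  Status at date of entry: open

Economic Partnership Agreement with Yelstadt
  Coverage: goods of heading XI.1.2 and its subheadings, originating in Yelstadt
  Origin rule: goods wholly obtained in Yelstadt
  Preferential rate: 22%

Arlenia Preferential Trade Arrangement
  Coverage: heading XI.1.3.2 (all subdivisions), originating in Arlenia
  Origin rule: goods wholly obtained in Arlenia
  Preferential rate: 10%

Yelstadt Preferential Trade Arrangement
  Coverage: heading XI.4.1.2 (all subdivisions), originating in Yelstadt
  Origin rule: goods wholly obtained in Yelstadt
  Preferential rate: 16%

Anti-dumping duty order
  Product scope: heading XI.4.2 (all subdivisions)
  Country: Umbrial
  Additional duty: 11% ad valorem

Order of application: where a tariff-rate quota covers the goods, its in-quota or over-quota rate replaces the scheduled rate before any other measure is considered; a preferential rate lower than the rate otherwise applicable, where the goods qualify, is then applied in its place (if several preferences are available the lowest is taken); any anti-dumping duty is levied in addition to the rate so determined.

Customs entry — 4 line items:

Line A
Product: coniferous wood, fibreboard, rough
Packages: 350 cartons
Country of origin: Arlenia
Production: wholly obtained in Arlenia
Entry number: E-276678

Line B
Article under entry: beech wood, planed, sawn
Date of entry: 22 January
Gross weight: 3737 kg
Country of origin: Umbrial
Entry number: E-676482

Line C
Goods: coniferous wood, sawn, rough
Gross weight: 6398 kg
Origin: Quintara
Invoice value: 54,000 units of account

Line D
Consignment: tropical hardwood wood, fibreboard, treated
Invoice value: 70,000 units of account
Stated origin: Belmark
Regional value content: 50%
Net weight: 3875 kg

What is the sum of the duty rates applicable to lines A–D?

Line A: coniferous → XI.3; fibreboard → XI.3.2; rough → XI.3.2.2. Scheduled 24%. Arlenia agreement on XI.1.3.2: XI.3.2.2 not covered. → 24%.
Line B: beech → XI.4; sawn → XI.4.2; planed → XI.4.2.2. Scheduled 31%. quota on XI.4.2 exhausted → over-quota 15%; anti-dumping (Umbrial, XI.4.2): +11%; total 15% + 11% = 26%. → 26%.
Line C: coniferous → XI.3; sawn → XI.3.3; rough → XI.3.3.2. Scheduled 7%. No special measure applies. → 7%.
Line D: tropical hardwood → XI.2; fibreboard → XI.2.2; treated → XI.2.2.2. Scheduled 27%. Belmark agreement on XI.2.2: RVC ≥ 45% → 25% available; preferential 25%. → 25%.
Sum: 24% + 26% + 7% + 25% = 82%.

82%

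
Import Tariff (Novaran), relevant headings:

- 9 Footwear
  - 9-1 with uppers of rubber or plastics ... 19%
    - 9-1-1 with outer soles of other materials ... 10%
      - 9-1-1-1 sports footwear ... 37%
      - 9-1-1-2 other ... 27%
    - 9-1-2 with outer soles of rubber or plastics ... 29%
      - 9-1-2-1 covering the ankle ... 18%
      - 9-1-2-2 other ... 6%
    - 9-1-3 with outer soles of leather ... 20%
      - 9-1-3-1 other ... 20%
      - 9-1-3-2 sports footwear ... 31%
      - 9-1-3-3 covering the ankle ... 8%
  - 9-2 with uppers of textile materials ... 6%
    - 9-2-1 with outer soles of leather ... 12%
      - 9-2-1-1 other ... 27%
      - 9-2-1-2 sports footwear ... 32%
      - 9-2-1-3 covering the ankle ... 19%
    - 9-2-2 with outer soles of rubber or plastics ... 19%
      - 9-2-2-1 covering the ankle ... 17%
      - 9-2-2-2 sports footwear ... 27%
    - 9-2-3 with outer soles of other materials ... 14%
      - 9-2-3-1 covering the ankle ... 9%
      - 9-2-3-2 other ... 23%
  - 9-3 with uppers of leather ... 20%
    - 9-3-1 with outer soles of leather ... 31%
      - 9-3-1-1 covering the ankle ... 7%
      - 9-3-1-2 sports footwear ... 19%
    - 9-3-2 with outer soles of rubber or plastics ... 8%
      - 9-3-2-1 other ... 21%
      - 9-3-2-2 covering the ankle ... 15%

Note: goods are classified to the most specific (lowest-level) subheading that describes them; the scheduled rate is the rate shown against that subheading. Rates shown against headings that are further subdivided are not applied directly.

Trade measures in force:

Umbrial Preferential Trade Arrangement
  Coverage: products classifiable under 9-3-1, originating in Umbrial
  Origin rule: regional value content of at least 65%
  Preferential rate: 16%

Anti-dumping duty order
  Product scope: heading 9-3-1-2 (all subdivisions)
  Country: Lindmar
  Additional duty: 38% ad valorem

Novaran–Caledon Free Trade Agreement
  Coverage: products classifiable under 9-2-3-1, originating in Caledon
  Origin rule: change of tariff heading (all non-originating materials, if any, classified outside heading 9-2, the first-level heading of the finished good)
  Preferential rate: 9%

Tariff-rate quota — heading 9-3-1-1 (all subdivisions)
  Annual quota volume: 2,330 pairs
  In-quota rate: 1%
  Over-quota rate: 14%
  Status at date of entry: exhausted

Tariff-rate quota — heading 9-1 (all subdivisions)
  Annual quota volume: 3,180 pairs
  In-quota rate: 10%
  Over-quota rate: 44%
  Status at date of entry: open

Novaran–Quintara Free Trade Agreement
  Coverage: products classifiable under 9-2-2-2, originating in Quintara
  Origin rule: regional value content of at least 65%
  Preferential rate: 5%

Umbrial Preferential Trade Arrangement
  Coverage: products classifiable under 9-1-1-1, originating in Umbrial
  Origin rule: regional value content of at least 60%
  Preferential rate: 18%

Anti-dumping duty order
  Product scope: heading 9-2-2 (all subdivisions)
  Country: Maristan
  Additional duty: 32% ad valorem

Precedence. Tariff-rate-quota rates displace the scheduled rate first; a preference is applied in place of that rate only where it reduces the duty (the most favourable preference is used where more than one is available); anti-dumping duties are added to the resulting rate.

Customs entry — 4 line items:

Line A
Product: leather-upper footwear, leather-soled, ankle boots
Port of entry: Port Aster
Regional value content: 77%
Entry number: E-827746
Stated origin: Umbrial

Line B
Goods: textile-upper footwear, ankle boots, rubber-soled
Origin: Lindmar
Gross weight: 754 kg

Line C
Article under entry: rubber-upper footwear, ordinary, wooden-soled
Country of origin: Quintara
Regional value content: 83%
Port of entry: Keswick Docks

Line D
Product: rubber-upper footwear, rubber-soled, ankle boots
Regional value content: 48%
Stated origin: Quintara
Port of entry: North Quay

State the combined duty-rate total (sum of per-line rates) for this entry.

51%

Line A: leather-upper → 9-3; leather-soled → 9-3-1; ankle boots → 9-3-1-1. Scheduled 7%. quota on 9-3-1-1 exhausted → over-quota 14%; Umbrial agreement on 9-3-1: RVC ≥ 65% → 16% available; Umbrial agreement on 9-1-1-1: 9-3-1-1 not covered; preference 16% not lower than 14% → no reduction. → 14%.
Line B: textile-upper → 9-2; rubber-soled → 9-2-2; ankle boots → 9-2-2-1. Scheduled 17%. No special measure applies. → 17%.
Line C: rubber-upper → 9-1; wooden-soled → 9-1-1; ordinary → 9-1-1-2. Scheduled 27%. quota on 9-1 open → in-quota 10%; Quintara agreement on 9-2-2-2: 9-1-1-2 not covered. → 10%.
Line D: rubber-upper → 9-1; rubber-soled → 9-1-2; ankle boots → 9-1-2-1. Scheduled 18%. quota on 9-1 open → in-quota 10%; Quintara agreement on 9-2-2-2: 9-1-2-1 not covered. → 10%.
Sum: 14% + 17% + 10% + 10% = 51%.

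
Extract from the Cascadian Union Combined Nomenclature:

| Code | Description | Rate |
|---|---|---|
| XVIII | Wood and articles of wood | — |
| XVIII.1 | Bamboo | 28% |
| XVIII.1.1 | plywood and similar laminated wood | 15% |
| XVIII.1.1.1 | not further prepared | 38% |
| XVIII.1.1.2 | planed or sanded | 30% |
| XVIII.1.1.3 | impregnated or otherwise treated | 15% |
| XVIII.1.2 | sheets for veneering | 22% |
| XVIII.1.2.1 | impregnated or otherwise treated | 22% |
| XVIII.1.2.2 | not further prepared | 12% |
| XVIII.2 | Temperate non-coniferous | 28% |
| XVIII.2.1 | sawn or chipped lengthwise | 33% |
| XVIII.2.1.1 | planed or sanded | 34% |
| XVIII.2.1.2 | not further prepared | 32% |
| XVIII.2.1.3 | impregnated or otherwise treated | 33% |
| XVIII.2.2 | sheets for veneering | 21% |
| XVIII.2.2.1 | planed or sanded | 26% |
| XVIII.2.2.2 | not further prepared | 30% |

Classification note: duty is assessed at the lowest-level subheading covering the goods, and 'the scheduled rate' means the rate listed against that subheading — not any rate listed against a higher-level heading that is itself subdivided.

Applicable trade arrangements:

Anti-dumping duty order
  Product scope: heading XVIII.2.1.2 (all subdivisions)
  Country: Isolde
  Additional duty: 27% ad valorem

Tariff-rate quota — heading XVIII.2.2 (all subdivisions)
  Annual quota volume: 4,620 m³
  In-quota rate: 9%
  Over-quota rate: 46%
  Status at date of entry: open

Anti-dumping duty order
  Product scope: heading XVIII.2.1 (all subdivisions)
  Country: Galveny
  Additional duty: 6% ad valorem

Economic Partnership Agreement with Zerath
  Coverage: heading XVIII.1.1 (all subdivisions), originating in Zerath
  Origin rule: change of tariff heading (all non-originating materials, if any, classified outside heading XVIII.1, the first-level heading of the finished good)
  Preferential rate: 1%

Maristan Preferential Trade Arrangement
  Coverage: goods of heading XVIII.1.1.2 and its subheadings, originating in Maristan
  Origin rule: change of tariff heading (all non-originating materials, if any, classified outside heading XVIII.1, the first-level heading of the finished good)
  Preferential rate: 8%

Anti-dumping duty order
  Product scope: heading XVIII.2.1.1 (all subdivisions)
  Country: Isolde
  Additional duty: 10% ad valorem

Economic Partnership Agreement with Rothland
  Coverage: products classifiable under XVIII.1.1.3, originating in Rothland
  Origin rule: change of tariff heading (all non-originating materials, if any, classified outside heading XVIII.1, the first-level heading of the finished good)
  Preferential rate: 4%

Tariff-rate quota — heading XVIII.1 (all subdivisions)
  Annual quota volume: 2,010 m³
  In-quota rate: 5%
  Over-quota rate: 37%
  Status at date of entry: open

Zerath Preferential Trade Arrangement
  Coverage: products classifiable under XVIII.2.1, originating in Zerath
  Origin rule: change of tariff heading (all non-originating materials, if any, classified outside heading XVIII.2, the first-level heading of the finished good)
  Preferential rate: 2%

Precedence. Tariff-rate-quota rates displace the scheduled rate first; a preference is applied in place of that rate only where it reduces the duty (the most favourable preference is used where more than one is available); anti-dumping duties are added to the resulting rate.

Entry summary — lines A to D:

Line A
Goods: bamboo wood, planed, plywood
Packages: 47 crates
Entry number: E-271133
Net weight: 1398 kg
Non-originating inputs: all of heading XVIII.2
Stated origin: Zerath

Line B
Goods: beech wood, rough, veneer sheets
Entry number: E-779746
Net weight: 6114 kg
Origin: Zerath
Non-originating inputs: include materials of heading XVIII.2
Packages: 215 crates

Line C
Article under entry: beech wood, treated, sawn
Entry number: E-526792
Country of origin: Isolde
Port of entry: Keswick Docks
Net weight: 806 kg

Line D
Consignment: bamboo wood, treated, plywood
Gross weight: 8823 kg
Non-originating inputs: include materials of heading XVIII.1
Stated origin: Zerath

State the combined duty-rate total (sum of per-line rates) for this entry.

Line A: bamboo → XVIII.1; plywood → XVIII.1.1; planed → XVIII.1.1.2. Scheduled 30%. quota on XVIII.1 open → in-quota 5%; Zerath agreement on XVIII.1.1: CTH met → 1% available; Zerath agreement on XVIII.2.1: XVIII.1.1.2 not covered; preferential 1%. → 1%.
Line B: beech → XVIII.2; veneer sheets → XVIII.2.2; rough → XVIII.2.2.2. Scheduled 30%. quota on XVIII.2.2 open → in-quota 9%; Zerath agreement on XVIII.1.1: XVIII.2.2.2 not covered; Zerath agreement on XVIII.2.1: XVIII.2.2.2 not covered. → 9%.
Line C: beech → XVIII.2; sawn → XVIII.2.1; treated → XVIII.2.1.3. Scheduled 33%. No special measure applies. → 33%.
Line D: bamboo → XVIII.1; plywood → XVIII.1.1; treated → XVIII.1.1.3. Scheduled 15%. quota on XVIII.1 open → in-quota 5%; Zerath agreement on XVIII.1.1: CTH not met; Zerath agreement on XVIII.2.1: XVIII.1.1.3 not covered. → 5%.
Sum: 1% + 9% + 33% + 5% = 48%.

48%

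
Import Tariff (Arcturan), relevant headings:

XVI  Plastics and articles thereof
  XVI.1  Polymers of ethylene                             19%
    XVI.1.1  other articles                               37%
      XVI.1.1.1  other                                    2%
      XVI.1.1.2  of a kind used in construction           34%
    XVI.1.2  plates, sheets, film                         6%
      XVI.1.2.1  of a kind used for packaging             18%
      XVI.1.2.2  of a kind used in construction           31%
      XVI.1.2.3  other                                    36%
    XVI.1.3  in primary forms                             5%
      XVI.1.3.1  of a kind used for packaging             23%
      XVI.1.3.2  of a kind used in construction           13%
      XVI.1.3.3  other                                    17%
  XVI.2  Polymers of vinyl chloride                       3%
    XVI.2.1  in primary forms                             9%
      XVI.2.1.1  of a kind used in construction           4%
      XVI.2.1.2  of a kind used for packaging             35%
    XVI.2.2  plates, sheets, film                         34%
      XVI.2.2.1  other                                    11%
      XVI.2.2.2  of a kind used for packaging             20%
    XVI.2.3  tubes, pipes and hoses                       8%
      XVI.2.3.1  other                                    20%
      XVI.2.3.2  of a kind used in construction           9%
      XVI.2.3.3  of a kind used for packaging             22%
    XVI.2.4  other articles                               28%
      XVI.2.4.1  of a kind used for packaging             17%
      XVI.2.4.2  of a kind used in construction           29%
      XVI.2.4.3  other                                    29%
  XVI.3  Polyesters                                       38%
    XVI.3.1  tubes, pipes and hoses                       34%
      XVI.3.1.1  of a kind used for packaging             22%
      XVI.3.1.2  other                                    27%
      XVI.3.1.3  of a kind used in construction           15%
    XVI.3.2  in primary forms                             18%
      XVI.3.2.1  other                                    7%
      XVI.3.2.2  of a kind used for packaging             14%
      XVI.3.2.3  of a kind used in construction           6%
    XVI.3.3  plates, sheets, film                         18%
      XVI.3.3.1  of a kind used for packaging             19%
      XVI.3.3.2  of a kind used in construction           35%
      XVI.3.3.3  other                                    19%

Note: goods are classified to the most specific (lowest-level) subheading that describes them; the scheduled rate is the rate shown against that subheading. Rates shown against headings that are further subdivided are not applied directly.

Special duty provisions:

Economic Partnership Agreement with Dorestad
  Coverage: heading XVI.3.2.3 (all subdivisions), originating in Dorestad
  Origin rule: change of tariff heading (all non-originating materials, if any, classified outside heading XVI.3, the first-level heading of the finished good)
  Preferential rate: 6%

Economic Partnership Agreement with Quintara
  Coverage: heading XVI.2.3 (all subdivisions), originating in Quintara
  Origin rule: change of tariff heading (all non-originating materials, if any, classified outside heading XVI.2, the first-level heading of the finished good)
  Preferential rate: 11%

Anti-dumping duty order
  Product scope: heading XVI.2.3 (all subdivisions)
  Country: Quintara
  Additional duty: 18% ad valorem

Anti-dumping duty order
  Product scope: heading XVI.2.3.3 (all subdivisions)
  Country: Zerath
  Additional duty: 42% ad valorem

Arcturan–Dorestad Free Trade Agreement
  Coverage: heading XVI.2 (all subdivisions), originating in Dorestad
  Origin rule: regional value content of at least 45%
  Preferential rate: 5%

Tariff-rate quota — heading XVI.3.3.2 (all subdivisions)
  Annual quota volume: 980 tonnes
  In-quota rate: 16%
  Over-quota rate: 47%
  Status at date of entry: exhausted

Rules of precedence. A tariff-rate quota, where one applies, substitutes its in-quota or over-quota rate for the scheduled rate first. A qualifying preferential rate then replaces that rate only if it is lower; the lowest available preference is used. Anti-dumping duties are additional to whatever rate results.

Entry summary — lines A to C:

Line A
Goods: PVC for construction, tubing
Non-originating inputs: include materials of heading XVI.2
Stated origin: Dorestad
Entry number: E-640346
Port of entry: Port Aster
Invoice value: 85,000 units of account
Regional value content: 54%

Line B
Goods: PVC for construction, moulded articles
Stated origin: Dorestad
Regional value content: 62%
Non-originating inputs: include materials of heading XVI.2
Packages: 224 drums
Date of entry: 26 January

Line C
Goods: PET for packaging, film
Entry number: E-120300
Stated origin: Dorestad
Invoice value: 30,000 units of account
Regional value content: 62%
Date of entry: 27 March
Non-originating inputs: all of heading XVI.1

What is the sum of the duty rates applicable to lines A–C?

29%

Line A: PVC → XVI.2; tubing → XVI.2.3; for construction → XVI.2.3.2. Scheduled 9%. Dorestad agreement on XVI.3.2.3: XVI.2.3.2 not covered; Dorestad agreement on XVI.2: RVC ≥ 45% → 5% available; preferential 5%. → 5%.
Line B: PVC → XVI.2; moulded articles → XVI.2.4; for construction → XVI.2.4.2. Scheduled 29%. Dorestad agreement on XVI.3.2.3: XVI.2.4.2 not covered; Dorestad agreement on XVI.2: RVC ≥ 45% → 5% available; preferential 5%. → 5%.
Line C: PET → XVI.3; film → XVI.3.3; for packaging → XVI.3.3.1. Scheduled 19%. Dorestad agreement on XVI.3.2.3: XVI.3.3.1 not covered; Dorestad agreement on XVI.2: XVI.3.3.1 not covered. → 19%.
Sum: 5% + 5% + 19% = 29%.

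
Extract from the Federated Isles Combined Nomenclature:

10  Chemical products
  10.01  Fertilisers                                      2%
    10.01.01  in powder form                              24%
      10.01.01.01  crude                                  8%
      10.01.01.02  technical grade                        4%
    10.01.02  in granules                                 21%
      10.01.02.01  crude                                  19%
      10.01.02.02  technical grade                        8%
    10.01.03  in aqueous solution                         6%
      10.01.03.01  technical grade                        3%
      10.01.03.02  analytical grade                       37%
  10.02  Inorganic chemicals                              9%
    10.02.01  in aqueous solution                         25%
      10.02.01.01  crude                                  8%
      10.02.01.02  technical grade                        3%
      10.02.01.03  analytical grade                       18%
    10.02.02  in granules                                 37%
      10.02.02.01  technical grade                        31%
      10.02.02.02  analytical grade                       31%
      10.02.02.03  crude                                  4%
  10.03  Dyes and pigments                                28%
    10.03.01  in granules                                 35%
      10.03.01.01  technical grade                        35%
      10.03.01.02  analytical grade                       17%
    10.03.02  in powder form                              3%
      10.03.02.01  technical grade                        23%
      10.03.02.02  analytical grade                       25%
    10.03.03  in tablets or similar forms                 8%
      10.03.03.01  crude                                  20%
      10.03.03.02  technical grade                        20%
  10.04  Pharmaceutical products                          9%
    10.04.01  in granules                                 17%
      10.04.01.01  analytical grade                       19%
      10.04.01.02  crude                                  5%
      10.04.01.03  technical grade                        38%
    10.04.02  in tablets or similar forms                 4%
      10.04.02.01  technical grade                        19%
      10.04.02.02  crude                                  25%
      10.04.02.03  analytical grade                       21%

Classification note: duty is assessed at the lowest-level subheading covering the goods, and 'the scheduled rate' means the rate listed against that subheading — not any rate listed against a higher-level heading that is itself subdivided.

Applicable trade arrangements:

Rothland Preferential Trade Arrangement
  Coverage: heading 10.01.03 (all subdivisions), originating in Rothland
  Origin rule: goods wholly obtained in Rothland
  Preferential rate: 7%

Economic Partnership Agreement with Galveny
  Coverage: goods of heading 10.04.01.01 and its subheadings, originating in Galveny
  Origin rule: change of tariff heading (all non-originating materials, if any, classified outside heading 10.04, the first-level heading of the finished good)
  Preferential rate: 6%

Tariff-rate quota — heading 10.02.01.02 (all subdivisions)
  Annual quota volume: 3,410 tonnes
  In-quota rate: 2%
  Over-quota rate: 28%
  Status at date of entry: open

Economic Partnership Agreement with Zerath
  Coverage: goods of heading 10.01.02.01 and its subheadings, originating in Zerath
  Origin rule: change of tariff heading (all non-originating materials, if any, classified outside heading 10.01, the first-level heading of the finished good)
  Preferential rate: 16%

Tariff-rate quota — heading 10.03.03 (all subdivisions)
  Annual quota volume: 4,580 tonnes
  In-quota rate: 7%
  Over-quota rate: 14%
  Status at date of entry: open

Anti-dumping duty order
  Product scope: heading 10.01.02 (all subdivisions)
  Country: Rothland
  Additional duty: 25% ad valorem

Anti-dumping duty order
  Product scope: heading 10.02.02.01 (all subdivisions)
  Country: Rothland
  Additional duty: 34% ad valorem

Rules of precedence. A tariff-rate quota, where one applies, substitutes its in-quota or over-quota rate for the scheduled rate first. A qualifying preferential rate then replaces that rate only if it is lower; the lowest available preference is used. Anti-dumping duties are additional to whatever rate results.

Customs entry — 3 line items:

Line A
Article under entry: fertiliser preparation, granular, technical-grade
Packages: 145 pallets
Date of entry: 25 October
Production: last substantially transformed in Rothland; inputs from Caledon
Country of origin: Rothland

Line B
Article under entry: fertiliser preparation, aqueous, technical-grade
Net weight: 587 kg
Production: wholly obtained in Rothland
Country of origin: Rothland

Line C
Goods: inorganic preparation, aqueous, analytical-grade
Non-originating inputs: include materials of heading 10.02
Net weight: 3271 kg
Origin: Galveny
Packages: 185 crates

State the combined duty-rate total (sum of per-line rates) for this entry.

Line A: fertiliser → 10.01; granular → 10.01.02; technical-grade → 10.01.02.02. Scheduled 8%. Rothland agreement on 10.01.03: 10.01.02.02 not covered; anti-dumping (Rothland, 10.01.02): +25%; total 8% + 25% = 33%. → 33%.
Line B: fertiliser → 10.01; aqueous → 10.01.03; technical-grade → 10.01.03.01. Scheduled 3%. Rothland agreement on 10.01.03: wholly obtained → 7% available; preference 7% not lower than 3% → no reduction. → 3%.
Line C: inorganic → 10.02; aqueous → 10.02.01; analytical-grade → 10.02.01.03. Scheduled 18%. Galveny agreement on 10.04.01.01: 10.02.01.03 not covered. → 18%.
Sum: 33% + 3% + 18% = 54%.

54%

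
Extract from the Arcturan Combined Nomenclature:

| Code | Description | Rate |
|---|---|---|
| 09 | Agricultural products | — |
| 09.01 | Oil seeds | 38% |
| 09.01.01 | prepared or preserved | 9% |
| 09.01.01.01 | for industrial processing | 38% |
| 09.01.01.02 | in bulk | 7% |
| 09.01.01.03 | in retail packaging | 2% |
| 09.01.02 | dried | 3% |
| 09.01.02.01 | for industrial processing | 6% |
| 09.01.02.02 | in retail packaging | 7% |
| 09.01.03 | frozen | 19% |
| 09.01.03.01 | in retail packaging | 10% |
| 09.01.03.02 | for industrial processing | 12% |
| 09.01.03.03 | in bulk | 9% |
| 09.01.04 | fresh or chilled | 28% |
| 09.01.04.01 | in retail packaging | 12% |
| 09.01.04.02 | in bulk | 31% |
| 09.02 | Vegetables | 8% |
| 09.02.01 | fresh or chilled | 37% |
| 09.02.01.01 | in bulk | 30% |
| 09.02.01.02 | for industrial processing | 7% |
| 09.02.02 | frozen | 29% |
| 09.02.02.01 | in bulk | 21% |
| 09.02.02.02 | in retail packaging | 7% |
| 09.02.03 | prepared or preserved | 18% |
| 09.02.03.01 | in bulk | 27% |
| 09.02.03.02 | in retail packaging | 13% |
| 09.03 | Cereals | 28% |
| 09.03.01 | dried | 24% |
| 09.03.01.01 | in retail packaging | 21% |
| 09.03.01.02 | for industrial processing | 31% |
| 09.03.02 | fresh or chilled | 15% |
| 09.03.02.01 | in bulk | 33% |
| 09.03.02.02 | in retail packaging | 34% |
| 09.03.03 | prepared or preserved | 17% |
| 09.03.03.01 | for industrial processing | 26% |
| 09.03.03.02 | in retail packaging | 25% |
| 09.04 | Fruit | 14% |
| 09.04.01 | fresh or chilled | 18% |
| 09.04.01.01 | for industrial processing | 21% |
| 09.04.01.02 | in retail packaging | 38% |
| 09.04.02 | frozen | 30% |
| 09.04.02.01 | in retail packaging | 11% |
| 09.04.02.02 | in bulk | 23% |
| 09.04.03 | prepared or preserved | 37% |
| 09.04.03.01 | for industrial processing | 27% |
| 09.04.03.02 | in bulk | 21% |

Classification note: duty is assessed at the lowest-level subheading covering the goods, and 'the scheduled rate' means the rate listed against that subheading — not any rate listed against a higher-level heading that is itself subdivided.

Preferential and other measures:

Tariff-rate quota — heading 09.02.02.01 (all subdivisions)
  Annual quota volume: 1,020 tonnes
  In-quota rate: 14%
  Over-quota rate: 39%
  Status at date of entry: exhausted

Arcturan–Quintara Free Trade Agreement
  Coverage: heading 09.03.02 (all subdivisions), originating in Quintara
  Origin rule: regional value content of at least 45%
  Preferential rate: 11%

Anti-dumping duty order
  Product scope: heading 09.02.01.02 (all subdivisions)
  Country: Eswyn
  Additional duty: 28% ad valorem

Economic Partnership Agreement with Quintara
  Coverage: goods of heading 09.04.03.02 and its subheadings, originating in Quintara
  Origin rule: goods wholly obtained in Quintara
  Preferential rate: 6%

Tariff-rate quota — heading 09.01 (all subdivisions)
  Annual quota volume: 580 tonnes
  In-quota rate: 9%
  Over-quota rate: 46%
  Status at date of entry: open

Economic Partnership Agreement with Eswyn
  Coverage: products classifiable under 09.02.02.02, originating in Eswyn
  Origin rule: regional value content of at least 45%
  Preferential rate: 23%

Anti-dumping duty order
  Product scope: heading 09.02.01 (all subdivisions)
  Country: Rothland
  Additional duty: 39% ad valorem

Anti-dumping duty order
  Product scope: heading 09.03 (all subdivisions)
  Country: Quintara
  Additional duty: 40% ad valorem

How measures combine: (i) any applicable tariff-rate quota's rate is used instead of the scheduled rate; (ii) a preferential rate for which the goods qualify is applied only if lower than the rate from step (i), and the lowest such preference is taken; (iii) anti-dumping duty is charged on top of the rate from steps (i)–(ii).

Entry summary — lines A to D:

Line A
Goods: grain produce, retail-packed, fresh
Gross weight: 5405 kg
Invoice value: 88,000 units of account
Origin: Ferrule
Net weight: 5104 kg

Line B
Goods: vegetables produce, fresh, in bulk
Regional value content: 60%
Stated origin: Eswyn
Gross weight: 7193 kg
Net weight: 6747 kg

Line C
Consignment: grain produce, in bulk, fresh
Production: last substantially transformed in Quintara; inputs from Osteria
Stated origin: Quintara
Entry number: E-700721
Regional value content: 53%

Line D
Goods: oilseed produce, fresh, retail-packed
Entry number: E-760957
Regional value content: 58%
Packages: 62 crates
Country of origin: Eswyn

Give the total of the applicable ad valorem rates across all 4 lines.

Line A: grain → 09.03; fresh → 09.03.02; retail-packed → 09.03.02.02. Scheduled 34%. No special measure applies. → 34%.
Line B: vegetables → 09.02; fresh → 09.02.01; in bulk → 09.02.01.01. Scheduled 30%. Eswyn agreement on 09.02.02.02: 09.02.01.01 not covered. → 30%.
Line C: grain → 09.03; fresh → 09.03.02; in bulk → 09.03.02.01. Scheduled 33%. Quintara agreement on 09.03.02: RVC ≥ 45% → 11% available; Quintara agreement on 09.04.03.02: 09.03.02.01 not covered; preferential 11%; anti-dumping (Quintara, 09.03): +40%; total 11% + 40% = 51%. → 51%.
Line D: oilseed → 09.01; fresh → 09.01.04; retail-packed → 09.01.04.01. Scheduled 12%. quota on 09.01 open → in-quota 9%; Eswyn agreement on 09.02.02.02: 09.01.04.01 not covered. → 9%.
Sum: 34% + 30% + 51% + 9% = 124%.

124%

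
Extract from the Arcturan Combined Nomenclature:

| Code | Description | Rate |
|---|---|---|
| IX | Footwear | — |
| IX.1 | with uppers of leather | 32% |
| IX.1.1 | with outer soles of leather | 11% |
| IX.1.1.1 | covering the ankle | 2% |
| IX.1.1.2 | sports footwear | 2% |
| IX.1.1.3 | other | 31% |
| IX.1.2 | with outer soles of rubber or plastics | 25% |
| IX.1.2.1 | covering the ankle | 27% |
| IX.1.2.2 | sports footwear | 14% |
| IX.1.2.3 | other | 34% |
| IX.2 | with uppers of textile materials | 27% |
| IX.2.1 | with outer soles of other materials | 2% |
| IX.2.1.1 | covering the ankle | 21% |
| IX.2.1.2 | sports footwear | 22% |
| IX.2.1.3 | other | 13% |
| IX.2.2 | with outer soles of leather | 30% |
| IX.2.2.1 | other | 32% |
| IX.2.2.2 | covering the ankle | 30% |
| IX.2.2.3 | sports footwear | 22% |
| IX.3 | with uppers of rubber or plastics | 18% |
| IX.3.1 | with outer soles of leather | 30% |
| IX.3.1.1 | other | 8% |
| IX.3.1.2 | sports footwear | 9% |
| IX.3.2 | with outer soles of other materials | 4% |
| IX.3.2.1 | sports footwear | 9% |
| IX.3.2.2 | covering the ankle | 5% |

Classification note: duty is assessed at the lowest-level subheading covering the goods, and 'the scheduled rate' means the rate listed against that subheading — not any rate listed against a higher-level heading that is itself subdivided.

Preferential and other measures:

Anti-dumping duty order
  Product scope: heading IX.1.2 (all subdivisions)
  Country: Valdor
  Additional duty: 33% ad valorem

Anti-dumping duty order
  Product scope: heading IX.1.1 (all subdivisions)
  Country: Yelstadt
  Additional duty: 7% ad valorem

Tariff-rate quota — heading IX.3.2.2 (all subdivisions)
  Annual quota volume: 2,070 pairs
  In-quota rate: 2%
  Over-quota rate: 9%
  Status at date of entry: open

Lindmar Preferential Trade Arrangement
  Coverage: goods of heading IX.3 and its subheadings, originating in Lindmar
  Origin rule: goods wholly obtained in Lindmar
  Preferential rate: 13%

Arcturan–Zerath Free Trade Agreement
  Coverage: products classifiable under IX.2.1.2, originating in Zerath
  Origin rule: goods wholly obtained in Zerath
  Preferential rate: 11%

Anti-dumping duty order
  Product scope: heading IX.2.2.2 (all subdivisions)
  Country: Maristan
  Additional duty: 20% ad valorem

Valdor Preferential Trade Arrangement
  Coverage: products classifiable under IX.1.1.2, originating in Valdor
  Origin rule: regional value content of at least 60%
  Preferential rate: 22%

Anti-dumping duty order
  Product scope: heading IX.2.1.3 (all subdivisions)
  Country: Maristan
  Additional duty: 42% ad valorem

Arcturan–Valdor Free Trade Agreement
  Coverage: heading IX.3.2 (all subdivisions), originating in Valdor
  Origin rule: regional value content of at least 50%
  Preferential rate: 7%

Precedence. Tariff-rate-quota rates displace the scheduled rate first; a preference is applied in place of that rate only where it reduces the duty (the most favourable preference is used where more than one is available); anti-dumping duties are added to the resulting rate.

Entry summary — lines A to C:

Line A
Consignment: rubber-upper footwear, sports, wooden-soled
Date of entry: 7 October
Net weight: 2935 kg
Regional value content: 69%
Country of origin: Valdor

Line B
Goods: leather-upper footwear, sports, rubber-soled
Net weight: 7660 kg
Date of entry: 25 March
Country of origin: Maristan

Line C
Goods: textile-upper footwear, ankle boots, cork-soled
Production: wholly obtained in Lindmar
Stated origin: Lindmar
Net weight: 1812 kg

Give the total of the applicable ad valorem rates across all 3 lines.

Line A: rubber-upper → IX.3; wooden-soled → IX.3.2; sports → IX.3.2.1. Scheduled 9%. Valdor agreement on IX.1.1.2: IX.3.2.1 not covered; Valdor agreement on IX.3.2: RVC ≥ 50% → 7% available; preferential 7%. → 7%.
Line B: leather-upper → IX.1; rubber-soled → IX.1.2; sports → IX.1.2.2. Scheduled 14%. No special measure applies. → 14%.
Line C: textile-upper → IX.2; cork-soled → IX.2.1; ankle boots → IX.2.1.1. Scheduled 21%. Lindmar agreement on IX.3: IX.2.1.1 not covered. → 21%.
Sum: 7% + 14% + 21% = 42%.

42%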